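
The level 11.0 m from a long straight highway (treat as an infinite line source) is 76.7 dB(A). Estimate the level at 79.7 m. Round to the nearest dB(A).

68 dB(A)

Line-source attenuation: ΔL = 10·log₁₀(r₂/r₁) = 10·log₁₀(79.7/11.0) = 8.601 dB.
L₂ = 76.7 − 10·log₁₀(79.7/11.0) = 76.7 − 8.601 = 68.10 dB(A).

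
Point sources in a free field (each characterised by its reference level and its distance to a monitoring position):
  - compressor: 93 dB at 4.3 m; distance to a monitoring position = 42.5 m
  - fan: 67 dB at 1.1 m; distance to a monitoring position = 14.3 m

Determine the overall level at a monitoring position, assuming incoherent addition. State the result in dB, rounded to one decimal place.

73.1 dB

Propagate each source to the receiver with L = L_ref − 20·log₁₀(r/r_ref), then add intensities.
compressor: 93 − 20·log₁₀(42.5/4.3) = 93 − 19.90 = 73.10 dB.
fan: 67 − 20·log₁₀(14.3/1.1) = 67 − 22.28 = 44.72 dB.
Σ 10^(L/10) = 2.045e+07 → L_total = 10·log₁₀(2.045e+07) = 73.11 dB.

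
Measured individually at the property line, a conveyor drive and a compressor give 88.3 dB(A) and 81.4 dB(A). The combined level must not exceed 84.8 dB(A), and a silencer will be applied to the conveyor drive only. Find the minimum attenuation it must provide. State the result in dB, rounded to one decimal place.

6.2 dB

The untreated sources together contribute 10^(81.4/10) = 1.380e+08, i.e. 81.40 dB(A).
To meet 84.8 dB(A) overall, the treated conveyor drive may contribute at most 10^(84.8/10) − 1.380e+08 = 1.640e+08, i.e. 82.15 dB(A).
Required insertion loss = 88.3 − 82.15 = 6.15 dB.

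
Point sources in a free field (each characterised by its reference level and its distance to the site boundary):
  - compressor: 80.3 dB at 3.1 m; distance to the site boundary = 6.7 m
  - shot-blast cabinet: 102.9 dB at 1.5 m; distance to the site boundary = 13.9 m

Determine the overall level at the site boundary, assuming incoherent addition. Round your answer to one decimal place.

Propagate each source to the receiver with L = L_ref − 20·log₁₀(r/r_ref), then add intensities.
compressor: 80.3 − 20·log₁₀(6.7/3.1) = 80.3 − 6.69 = 73.61 dB.
shot-blast cabinet: 102.9 − 20·log₁₀(13.9/1.5) = 102.9 − 19.34 = 83.56 dB.
Σ 10^(L/10) = 2.500e+08 → L_total = 10·log₁₀(2.500e+08) = 83.98 dB.

84.0 dB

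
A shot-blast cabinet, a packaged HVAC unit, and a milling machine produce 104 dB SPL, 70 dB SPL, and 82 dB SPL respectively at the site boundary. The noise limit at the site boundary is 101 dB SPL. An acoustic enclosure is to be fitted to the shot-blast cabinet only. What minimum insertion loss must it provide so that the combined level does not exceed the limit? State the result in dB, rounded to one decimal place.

3.1 dB

Everything except the shot-blast cabinet sums to 10^(70/10) + 10^(82/10) = 1.685e+08 in linear terms, 82.27 dB SPL.
To meet 101 dB SPL overall, the treated shot-blast cabinet may contribute at most 10^(101/10) − 1.685e+08 = 1.242e+10, i.e. 100.94 dB SPL.
Required insertion loss = 104 − 100.94 = 3.06 dB.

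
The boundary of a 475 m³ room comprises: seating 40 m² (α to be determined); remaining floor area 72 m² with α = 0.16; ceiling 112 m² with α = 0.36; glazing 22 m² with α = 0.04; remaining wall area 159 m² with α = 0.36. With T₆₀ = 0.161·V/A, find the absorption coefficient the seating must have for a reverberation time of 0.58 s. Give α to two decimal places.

From T₆₀ = 0.161·V/A, the target T₆₀ = 0.58 s needs A = 0.161·475/0.58 = 131.85 m².
Absorption from the other surfaces = 72·0.16 + 112·0.36 + 22·0.04 + 159·0.36 = 109.96 m², so the seating must supply 21.89 m² over 40 m².
α = 21.89/40 = 0.547.

0.55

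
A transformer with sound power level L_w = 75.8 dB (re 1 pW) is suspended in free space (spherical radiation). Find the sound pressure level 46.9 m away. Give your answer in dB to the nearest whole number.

Free-field spherical radiation: L_p = L_w − 10·log₁₀(4π·r²), r = 46.9 m.
4π·r² = 2.764e+04 m², 10·log₁₀ of that is 44.416 dB.
L_p = 75.8 − 44.416 = 31.38 dB.

31 dB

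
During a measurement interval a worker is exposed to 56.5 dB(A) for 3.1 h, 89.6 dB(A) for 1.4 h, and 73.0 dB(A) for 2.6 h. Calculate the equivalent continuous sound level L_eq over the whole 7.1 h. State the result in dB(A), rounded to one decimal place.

82.7 dB(A)

L_eq = 10·log₁₀[(1/T)·Σ tᵢ·10^(Lᵢ/10)] with T = 7.1 h.
Σ tᵢ·10^(Lᵢ/10) = 3.1·10^(56.5/10) + 1.4·10^(89.6/10) + 2.6·10^(73.0/10) = 1.330e+09.
L_eq = 10·log₁₀(1.330e+09/7.1) = 82.73 dB(A).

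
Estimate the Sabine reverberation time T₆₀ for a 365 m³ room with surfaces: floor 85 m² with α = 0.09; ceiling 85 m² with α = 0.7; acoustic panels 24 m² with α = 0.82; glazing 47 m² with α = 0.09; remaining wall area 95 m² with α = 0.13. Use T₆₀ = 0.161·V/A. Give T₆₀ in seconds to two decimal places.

A = Σ Sᵢαᵢ = 85·0.09 + 85·0.7 + 24·0.82 + 47·0.09 + 95·0.13 = 103.41 m².
T₆₀ = 0.161·V/A = 0.161·365/103.41 = 0.568 s.

0.57 s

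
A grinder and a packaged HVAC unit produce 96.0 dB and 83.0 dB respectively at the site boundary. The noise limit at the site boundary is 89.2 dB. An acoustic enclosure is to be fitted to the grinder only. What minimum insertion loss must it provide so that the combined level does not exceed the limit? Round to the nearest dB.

8 dB

Everything except the grinder sums to 10^(83.0/10) = 1.995e+08 in linear terms, 83.00 dB.
To meet 89.2 dB overall, the treated grinder may contribute at most 10^(89.2/10) − 1.995e+08 = 6.322e+08, i.e. 88.01 dB.
So the grinder must be reduced from 96.0 to 88.01 dB: IL = 7.99 dB.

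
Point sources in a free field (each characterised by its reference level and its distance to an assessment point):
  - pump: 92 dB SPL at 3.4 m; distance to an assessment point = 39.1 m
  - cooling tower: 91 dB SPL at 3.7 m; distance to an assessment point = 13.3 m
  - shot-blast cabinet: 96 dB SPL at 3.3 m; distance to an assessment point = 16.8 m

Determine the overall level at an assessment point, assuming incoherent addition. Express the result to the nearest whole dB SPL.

84 dB SPL

First find each source's level at the receiver (point-source: −20·log₁₀(r/r_ref)), then combine on an intensity basis.
pump: 92 − 20·log₁₀(39.1/3.4) = 92 − 21.21 = 70.79 dB SPL.
cooling tower: 91 − 20·log₁₀(13.3/3.7) = 91 − 11.11 = 79.89 dB SPL.
shot-blast cabinet: 96 − 20·log₁₀(16.8/3.3) = 96 − 14.14 = 81.86 dB SPL.
Σ 10^(L/10) = 2.630e+08 → L_total = 10·log₁₀(2.630e+08) = 84.20 dB SPL.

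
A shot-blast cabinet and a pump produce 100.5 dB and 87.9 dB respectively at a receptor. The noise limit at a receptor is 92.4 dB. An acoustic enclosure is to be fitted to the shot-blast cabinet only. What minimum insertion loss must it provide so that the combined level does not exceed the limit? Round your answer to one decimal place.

Fixed contribution from the other source: Σ 10^(L/10) = 10^(87.9/10) = 6.166e+08 (87.90 dB).
To meet 92.4 dB overall, the treated shot-blast cabinet may contribute at most 10^(92.4/10) − 6.166e+08 = 1.121e+09, i.e. 90.50 dB.
Required insertion loss = 100.5 − 90.50 = 10.00 dB.

10.0 dB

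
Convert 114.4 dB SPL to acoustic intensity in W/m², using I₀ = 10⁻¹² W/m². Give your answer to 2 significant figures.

0.28 W/m²

I/I₀ = 10^(114.4/10) = 2.754e+11, so I = 2.754e+11 × 10⁻¹² W/m².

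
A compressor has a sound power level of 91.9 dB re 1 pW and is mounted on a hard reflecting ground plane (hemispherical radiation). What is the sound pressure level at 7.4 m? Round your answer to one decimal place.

Free-field hemispherical radiation: L_p = L_w − 10·log₁₀(2π·r²), r = 7.4 m.
2π·r² = 344.1 m², 10·log₁₀ of that is 25.366 dB.
L_p = 91.9 − 25.366 = 66.53 dB.

66.5 dB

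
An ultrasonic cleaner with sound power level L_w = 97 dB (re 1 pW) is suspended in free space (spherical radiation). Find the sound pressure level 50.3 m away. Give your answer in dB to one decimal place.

52.0 dB

L_p = L_w − 10·log₁₀(4π·r²) with r = 50.3 m.
4π·r² = 3.179e+04 m², 10·log₁₀ of that is 45.023 dB.
L_p = 97 − 45.023 = 51.98 dB.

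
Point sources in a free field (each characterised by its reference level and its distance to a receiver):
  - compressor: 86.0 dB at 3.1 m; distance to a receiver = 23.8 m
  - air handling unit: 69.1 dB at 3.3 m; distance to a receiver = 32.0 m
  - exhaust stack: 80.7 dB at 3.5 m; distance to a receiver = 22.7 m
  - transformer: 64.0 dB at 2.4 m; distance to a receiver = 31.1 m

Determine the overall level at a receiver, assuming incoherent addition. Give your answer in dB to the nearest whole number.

70 dB

Propagate each source to the receiver with L = L_ref − 20·log₁₀(r/r_ref), then add intensities.
compressor: 86.0 − 20·log₁₀(23.8/3.1) = 86.0 − 17.70 = 68.30 dB.
air handling unit: 69.1 − 20·log₁₀(32.0/3.3) = 69.1 − 19.73 = 49.37 dB.
exhaust stack: 80.7 − 20·log₁₀(22.7/3.5) = 80.7 − 16.24 = 64.46 dB.
transformer: 64.0 − 20·log₁₀(31.1/2.4) = 64.0 − 22.25 = 41.75 dB.
Σ 10^(L/10) = 9.649e+06 → L_total = 10·log₁₀(9.649e+06) = 69.84 dB.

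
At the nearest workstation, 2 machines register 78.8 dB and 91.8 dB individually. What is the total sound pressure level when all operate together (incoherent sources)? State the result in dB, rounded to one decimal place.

For uncorrelated sources the intensities add, so convert each level to linear form, sum, and take 10·log₁₀ of the total.
Σ 10^(L/10) = 10^(78.8/10) + 10^(91.8/10) = 1.589e+09.
L_total = 10·log₁₀(1.589e+09) = 92.01 dB.

92.0 dB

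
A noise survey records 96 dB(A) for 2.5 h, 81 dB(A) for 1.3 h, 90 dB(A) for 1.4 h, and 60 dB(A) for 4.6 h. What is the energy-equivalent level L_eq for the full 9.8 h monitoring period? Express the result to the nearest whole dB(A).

Weight each interval's intensity by its duration and average over T = 9.8 h:
Σ tᵢ·10^(Lᵢ/10) = 2.5·10^(96/10) + 1.3·10^(81/10) + 1.4·10^(90/10) + 4.6·10^(60/10) = 1.152e+10.
L_eq = 10·log₁₀(1.152e+10/9.8) = 90.70 dB(A).

91 dB(A)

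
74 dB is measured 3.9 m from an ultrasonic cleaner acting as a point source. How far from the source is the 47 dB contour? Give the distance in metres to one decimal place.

For a point source L₁ − L₂ = 20·log₁₀(r₂/r₁), so r₂ = r₁·10^((L₁−L₂)/20).
r₂ = 3.9·10^((74−47)/20) = 3.9·10^(27.0/20) = 87.31 m.

87.3 m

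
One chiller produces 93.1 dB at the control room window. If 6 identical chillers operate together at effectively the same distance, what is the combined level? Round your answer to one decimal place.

N identical incoherent sources raise the level by 10·log₁₀ N.
L_total = 93.1 + 10·log₁₀(6) = 93.1 + 7.782 = 100.88 dB.

100.9 dB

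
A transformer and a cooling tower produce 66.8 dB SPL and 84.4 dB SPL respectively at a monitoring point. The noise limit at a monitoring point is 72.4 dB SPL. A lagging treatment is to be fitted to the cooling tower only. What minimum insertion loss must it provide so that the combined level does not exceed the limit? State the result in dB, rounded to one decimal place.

The untreated sources together contribute 10^(66.8/10) = 4.786e+06, i.e. 66.80 dB SPL.
To meet 72.4 dB SPL overall, the treated cooling tower may contribute at most 10^(72.4/10) − 4.786e+06 = 1.259e+07, i.e. 71.00 dB SPL.
Required insertion loss = 84.4 − 71.00 = 13.40 dB.

13.4 dB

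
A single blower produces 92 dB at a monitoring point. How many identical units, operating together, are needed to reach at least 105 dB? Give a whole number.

N identical sources give L₁ + 10·log₁₀ N, so require 10·log₁₀ N ≥ 105 − 92 = 13.0 dB.
N ≥ 10^(13.0/10) = 19.953, so N = 20.

20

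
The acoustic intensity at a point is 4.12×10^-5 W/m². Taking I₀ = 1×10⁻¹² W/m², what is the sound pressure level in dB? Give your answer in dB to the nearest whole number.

L = 10·log₁₀(I/I₀) = 10·log₁₀(4.12×10^-5/10⁻¹²) = 10·log₁₀(4.12×10^7).
L = 10·(0.6149 + 7) = 76.15 dB.

76 dB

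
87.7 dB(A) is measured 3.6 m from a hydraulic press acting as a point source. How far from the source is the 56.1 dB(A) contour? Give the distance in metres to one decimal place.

For a point source L₁ − L₂ = 20·log₁₀(r₂/r₁), so r₂ = r₁·10^((L₁−L₂)/20).
r₂ = 3.6·10^((87.7−56.1)/20) = 3.6·10^(31.6/20) = 136.87 m.

136.9 m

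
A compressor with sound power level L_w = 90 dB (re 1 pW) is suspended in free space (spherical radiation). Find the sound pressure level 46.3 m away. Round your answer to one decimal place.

45.7 dB

L_p = L_w − 10·log₁₀(4π·r²) with r = 46.3 m.
4π·r² = 2.694e+04 m², 10·log₁₀ of that is 44.304 dB.
L_p = 90 − 44.304 = 45.70 dB.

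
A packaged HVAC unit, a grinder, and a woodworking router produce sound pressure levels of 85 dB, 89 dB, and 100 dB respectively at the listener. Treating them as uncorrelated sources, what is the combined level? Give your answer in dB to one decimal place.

100.5 dB

Incoherent sources combine by intensity addition: L_total = 10·log₁₀(Σ 10^(L_i/10)).
Σ 10^(L/10) = 10^(85/10) + 10^(89/10) + 10^(100/10) = 1.111e+10.
L_total = 10·log₁₀(1.111e+10) = 100.46 dB.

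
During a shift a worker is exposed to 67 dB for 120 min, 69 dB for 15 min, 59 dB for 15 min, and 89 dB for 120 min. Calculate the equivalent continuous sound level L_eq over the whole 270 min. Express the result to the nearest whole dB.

Weight each interval's intensity by its duration and average over T = 270 min:
Σ tᵢ·10^(Lᵢ/10) = 120·10^(67/10) + 15·10^(69/10) + 15·10^(59/10) + 120·10^(89/10) = 9.605e+10.
L_eq = 10·log₁₀(9.605e+10/270) = 85.51 dB.

86 dB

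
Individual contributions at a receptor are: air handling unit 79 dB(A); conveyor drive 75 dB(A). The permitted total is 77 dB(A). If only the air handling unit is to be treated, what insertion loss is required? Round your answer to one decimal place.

Everything except the air handling unit sums to 10^(75/10) = 3.162e+07 in linear terms, 75.00 dB(A).
The limit corresponds to 10^(77/10) = 5.012e+07; subtracting the fixed part leaves 1.850e+07 for the air handling unit, i.e. 72.67 dB(A).
So the air handling unit must be reduced from 79 to 72.67 dB(A): IL = 6.33 dB.

6.3 dB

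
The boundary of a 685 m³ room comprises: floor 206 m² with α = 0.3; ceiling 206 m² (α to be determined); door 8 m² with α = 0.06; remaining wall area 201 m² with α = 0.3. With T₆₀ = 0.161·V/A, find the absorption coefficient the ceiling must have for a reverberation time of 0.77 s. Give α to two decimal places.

A = 0.161·V/T₆₀ = 0.161·685/0.77 = 143.23 m² sabins.
Absorption from the other surfaces = 206·0.3 + 8·0.06 + 201·0.3 = 122.58 m², so the ceiling must supply 20.65 m² over 206 m².
α = 20.65/206 = 0.100.

0.10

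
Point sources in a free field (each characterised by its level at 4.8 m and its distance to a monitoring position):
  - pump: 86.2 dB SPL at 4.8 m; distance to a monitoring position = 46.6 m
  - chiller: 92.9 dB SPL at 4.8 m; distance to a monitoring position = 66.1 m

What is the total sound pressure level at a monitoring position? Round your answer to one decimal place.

71.7 dB SPL

First find each source's level at the receiver (point-source: −20·log₁₀(r/r_ref)), then combine on an intensity basis.
pump: 86.2 − 20·log₁₀(46.6/4.8) = 86.2 − 19.74 = 66.46 dB SPL.
chiller: 92.9 − 20·log₁₀(66.1/4.8) = 92.9 − 22.78 = 70.12 dB SPL.
Σ 10^(L/10) = 1.470e+07 → L_total = 10·log₁₀(1.470e+07) = 71.67 dB SPL.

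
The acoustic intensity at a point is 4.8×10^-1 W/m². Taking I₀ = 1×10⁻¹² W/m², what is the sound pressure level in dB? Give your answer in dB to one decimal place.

116.8 dB

Dividing by I₀ shifts the exponent by 12: I/I₀ = 4.8×10^11.
L = 10·(0.6812 + 11) = 116.81 dB.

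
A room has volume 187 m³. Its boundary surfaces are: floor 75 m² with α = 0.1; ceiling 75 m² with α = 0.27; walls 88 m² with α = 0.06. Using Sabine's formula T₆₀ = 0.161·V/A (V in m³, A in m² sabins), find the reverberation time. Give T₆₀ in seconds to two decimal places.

0.91 s

A = Σ Sᵢαᵢ = 75·0.1 + 75·0.27 + 88·0.06 = 33.03 m².
T₆₀ = 0.161·V/A = 0.161·187/33.03 = 0.912 s.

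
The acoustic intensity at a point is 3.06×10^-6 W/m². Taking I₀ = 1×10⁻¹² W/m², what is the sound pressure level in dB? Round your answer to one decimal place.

64.9 dB

I/I₀ = 3.06×10^-6/10⁻¹² = 3.06×10^6, and L = 10·log₁₀(I/I₀).
L = 10·(0.4857 + 6) = 64.86 dB.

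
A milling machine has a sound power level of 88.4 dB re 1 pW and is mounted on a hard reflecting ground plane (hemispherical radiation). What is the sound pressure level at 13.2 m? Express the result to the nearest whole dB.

Free-field hemispherical radiation: L_p = L_w − 10·log₁₀(2π·r²), r = 13.2 m.
2π·r² = 1095 m², 10·log₁₀ of that is 30.393 dB.
L_p = 88.4 − 30.393 = 58.01 dB.

58 dB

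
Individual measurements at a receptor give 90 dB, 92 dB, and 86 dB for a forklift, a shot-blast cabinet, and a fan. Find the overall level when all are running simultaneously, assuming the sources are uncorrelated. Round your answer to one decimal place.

Incoherent sources combine by intensity addition: L_total = 10·log₁₀(Σ 10^(L_i/10)).
Σ 10^(L/10) = 10^(90/10) + 10^(92/10) + 10^(86/10) = 2.983e+09.
L_total = 10·log₁₀(2.983e+09) = 94.75 dB.

94.7 dB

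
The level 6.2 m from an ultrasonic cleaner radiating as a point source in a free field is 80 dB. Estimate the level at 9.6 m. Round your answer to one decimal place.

Spherical spreading from a point source gives a 20·log₁₀(r₂/r₁) drop.
L₂ = 80 − 20·log₁₀(9.6/6.2) = 80 − 3.798 = 76.20 dB.

76.2 dB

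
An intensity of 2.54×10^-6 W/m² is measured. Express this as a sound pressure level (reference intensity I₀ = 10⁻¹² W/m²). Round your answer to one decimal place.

64.0 dB

I/I₀ = 2.54×10^-6/10⁻¹² = 2.54×10^6, and L = 10·log₁₀(I/I₀).
L = 10·(0.4048 + 6) = 64.05 dB.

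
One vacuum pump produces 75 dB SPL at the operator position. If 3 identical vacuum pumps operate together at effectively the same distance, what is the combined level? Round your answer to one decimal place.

79.8 dB SPL

N identical incoherent sources raise the level by 10·log₁₀ N.
L_total = 75 + 10·log₁₀(3) = 75 + 4.771 = 79.77 dB SPL.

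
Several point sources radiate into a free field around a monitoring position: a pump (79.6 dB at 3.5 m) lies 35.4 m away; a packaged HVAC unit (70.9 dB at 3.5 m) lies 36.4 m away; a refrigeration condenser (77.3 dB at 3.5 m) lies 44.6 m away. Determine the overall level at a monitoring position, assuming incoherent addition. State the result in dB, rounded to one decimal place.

61.3 dB

First find each source's level at the receiver (point-source: −20·log₁₀(r/r_ref)), then combine on an intensity basis.
pump: 79.6 − 20·log₁₀(35.4/3.5) = 79.6 − 20.10 = 59.50 dB.
packaged HVAC unit: 70.9 − 20·log₁₀(36.4/3.5) = 70.9 − 20.34 = 50.56 dB.
refrigeration condenser: 77.3 − 20·log₁₀(44.6/3.5) = 77.3 − 22.11 = 55.19 dB.
Σ 10^(L/10) = 1.336e+06 → L_total = 10·log₁₀(1.336e+06) = 61.26 dB.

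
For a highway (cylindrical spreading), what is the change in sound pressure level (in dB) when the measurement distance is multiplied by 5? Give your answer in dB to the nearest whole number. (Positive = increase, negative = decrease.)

With cylindrical spreading the level changes by −10·log₁₀(r₂/r₁).
ΔL = −10·log₁₀(5) = -6.99 dB.

-7 dB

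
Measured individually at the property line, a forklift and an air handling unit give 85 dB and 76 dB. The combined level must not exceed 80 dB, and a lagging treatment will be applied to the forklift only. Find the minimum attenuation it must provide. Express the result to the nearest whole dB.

Everything except the forklift sums to 10^(76/10) = 3.981e+07 in linear terms, 76.00 dB.
The limit corresponds to 10^(80/10) = 1.000e+08; subtracting the fixed part leaves 6.019e+07 for the forklift, i.e. 77.80 dB.
Required insertion loss = 85 − 77.80 = 7.20 dB.

7 dB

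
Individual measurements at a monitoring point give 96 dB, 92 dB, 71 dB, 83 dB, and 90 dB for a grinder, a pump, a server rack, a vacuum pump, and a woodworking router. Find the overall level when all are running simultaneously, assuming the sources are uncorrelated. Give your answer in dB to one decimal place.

For uncorrelated sources the intensities add, so convert each level to linear form, sum, and take 10·log₁₀ of the total.
Σ 10^(L/10) = 10^(96/10) + 10^(92/10) + 10^(71/10) + 10^(83/10) + 10^(90/10) = 6.778e+09.
L_total = 10·log₁₀(6.778e+09) = 98.31 dB.

98.3 dB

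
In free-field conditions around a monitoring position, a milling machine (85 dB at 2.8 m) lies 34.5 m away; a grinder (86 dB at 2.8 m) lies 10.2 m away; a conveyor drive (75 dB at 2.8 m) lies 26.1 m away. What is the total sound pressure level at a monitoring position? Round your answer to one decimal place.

First find each source's level at the receiver (point-source: −20·log₁₀(r/r_ref)), then combine on an intensity basis.
milling machine: 85 − 20·log₁₀(34.5/2.8) = 85 − 21.81 = 63.19 dB.
grinder: 86 − 20·log₁₀(10.2/2.8) = 86 − 11.23 = 74.77 dB.
conveyor drive: 75 − 20·log₁₀(26.1/2.8) = 75 − 19.39 = 55.61 dB.
Σ 10^(L/10) = 3.245e+07 → L_total = 10·log₁₀(3.245e+07) = 75.11 dB.

75.1 dB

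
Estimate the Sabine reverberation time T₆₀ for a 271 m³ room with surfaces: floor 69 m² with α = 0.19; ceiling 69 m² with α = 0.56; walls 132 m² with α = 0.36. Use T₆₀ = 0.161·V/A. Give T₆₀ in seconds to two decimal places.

Summing Sᵢαᵢ: 69·0.19 + 69·0.56 + 132·0.36 = 99.27 m².
T₆₀ = 0.161·V/A = 0.161·271/99.27 = 0.440 s.

0.44 s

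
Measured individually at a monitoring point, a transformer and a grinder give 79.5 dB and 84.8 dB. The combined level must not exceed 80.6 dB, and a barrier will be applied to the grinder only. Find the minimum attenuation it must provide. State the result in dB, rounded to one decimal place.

10.7 dB

The untreated sources together contribute 10^(79.5/10) = 8.913e+07, i.e. 79.50 dB.
The limit corresponds to 10^(80.6/10) = 1.148e+08; subtracting the fixed part leaves 2.569e+07 for the grinder, i.e. 74.10 dB.
So the grinder must be reduced from 84.8 to 74.10 dB: IL = 10.70 dB.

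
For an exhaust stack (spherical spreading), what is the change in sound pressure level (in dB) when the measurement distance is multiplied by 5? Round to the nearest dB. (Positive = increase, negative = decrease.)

-14 dB

With spherical spreading the level changes by −20·log₁₀(r₂/r₁).
ΔL = −20·log₁₀(5) = -13.98 dB.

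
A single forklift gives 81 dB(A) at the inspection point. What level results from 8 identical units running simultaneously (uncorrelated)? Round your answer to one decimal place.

L_total = L₁ + 10·log₁₀ N for N identical incoherent sources.
L_total = 81 + 10·log₁₀(8) = 81 + 9.031 = 90.03 dB(A).

90.0 dB(A)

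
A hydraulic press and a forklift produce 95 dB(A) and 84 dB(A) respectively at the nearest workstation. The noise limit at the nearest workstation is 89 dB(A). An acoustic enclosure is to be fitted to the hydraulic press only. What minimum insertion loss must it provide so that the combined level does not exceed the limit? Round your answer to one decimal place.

The untreated sources together contribute 10^(84/10) = 2.512e+08, i.e. 84.00 dB(A).
The limit corresponds to 10^(89/10) = 7.943e+08; subtracting the fixed part leaves 5.431e+08 for the hydraulic press, i.e. 87.35 dB(A).
So the hydraulic press must be reduced from 95 to 87.35 dB(A): IL = 7.65 dB.

7.7 dB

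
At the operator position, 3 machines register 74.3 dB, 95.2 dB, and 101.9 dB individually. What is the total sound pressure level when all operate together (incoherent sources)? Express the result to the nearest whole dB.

103 dB

For uncorrelated sources the intensities add, so convert each level to linear form, sum, and take 10·log₁₀ of the total.
Σ 10^(L/10) = 10^(74.3/10) + 10^(95.2/10) + 10^(101.9/10) = 1.883e+10.
L_total = 10·log₁₀(1.883e+10) = 102.75 dB.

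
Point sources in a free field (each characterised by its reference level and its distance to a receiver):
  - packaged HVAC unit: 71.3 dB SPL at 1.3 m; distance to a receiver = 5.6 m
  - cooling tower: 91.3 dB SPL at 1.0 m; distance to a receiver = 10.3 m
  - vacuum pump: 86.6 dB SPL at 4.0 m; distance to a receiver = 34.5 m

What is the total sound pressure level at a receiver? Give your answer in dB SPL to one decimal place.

Apply inverse-square spreading to bring every level to the receiver, then sum 10^(L/10).
packaged HVAC unit: 71.3 − 20·log₁₀(5.6/1.3) = 71.3 − 12.68 = 58.62 dB SPL.
cooling tower: 91.3 − 20·log₁₀(10.3/1.0) = 91.3 − 20.26 = 71.04 dB SPL.
vacuum pump: 86.6 − 20·log₁₀(34.5/4.0) = 86.6 − 18.72 = 67.88 dB SPL.
Σ 10^(L/10) = 1.959e+07 → L_total = 10·log₁₀(1.959e+07) = 72.92 dB SPL.

72.9 dB SPL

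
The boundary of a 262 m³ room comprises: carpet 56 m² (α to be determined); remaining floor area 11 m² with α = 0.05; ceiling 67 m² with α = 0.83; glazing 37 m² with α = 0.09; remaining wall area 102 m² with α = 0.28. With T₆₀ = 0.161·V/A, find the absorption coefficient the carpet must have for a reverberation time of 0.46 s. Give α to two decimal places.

0.07

A = 0.161·V/T₆₀ = 0.161·262/0.46 = 91.70 m² sabins.
Absorption from the other surfaces = 11·0.05 + 67·0.83 + 37·0.09 + 102·0.28 = 88.05 m², so the carpet must supply 3.65 m² over 56 m².
α = 3.65/56 = 0.065.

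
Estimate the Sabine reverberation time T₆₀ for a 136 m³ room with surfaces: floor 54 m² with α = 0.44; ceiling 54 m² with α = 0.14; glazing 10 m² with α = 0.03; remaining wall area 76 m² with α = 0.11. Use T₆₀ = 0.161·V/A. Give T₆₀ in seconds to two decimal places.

0.55 s

Total absorption A = 54·0.44 + 54·0.14 + 10·0.03 + 76·0.11 = 39.98 m² sabins.
T₆₀ = 0.161·V/A = 0.161·136/39.98 = 0.548 s.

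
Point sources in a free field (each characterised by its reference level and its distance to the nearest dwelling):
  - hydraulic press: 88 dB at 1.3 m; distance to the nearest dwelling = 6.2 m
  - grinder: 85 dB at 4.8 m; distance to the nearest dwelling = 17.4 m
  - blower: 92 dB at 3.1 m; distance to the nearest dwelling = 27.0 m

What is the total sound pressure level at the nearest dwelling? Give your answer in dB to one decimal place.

78.6 dB

First find each source's level at the receiver (point-source: −20·log₁₀(r/r_ref)), then combine on an intensity basis.
hydraulic press: 88 − 20·log₁₀(6.2/1.3) = 88 − 13.57 = 74.43 dB.
grinder: 85 − 20·log₁₀(17.4/4.8) = 85 − 11.19 = 73.81 dB.
blower: 92 − 20·log₁₀(27.0/3.1) = 92 − 18.80 = 73.20 dB.
Σ 10^(L/10) = 7.270e+07 → L_total = 10·log₁₀(7.270e+07) = 78.62 dB.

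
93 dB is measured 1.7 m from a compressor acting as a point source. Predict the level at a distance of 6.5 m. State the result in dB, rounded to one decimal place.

Spherical spreading from a point source gives a 20·log₁₀(r₂/r₁) drop.
L₂ = 93 − 20·log₁₀(6.5/1.7) = 93 − 11.649 = 81.35 dB.

81.4 dB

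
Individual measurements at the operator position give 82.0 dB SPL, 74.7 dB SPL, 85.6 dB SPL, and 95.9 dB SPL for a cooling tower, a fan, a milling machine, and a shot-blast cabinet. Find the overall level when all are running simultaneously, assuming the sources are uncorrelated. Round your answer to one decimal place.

96.5 dB SPL

Incoherent sources combine by intensity addition: L_total = 10·log₁₀(Σ 10^(L_i/10)).
Σ 10^(L/10) = 10^(82.0/10) + 10^(74.7/10) + 10^(85.6/10) + 10^(95.9/10) = 4.442e+09.
L_total = 10·log₁₀(4.442e+09) = 96.48 dB SPL.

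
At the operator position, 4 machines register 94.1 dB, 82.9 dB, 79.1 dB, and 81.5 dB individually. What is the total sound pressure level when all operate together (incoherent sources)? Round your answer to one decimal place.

For uncorrelated sources the intensities add, so convert each level to linear form, sum, and take 10·log₁₀ of the total.
Σ 10^(L/10) = 10^(94.1/10) + 10^(82.9/10) + 10^(79.1/10) + 10^(81.5/10) = 2.988e+09.
L_total = 10·log₁₀(2.988e+09) = 94.75 dB.

94.8 dB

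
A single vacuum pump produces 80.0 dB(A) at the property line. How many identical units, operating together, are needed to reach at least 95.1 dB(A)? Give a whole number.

Need L₁ + 10·log₁₀ N ≥ 95.1, i.e. log₁₀ N ≥ 1.51.
N ≥ 10^(15.1/10) = 32.359, so N = 33.

33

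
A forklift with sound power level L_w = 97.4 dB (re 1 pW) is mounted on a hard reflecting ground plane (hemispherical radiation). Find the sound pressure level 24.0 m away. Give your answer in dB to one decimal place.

61.8 dB

L_p = L_w − 10·log₁₀(2π·r²) with r = 24.0 m.
2π·r² = 3619 m², 10·log₁₀ of that is 35.586 dB.
L_p = 97.4 − 35.586 = 61.81 dB.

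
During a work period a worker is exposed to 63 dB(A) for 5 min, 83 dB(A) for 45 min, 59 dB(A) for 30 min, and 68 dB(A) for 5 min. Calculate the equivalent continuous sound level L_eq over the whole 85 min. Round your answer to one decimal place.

80.3 dB(A)

The energy average is taken in the linear domain: L_eq = 10·log₁₀[(Σ tᵢ·10^(Lᵢ/10))/T], T = 85 min.
Σ tᵢ·10^(Lᵢ/10) = 5·10^(63/10) + 45·10^(83/10) + 30·10^(59/10) + 5·10^(68/10) = 9.044e+09.
L_eq = 10·log₁₀(9.044e+09/85) = 80.27 dB(A).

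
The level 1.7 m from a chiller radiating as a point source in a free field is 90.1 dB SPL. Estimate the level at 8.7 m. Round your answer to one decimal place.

For a point source, L₂ = L₁ − 20·log₁₀(r₂/r₁).
L₂ = 90.1 − 20·log₁₀(8.7/1.7) = 90.1 − 14.181 = 75.92 dB SPL.

75.9 dB SPL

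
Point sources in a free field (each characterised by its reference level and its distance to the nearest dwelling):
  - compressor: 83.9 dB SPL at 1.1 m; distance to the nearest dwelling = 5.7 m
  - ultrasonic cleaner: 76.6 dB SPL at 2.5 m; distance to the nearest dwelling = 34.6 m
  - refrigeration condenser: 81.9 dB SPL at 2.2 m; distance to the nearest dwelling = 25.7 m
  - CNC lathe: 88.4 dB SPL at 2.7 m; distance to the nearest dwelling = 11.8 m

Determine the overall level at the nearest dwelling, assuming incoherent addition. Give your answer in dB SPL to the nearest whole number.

77 dB SPL

Apply inverse-square spreading to bring every level to the receiver, then sum 10^(L/10).
compressor: 83.9 − 20·log₁₀(5.7/1.1) = 83.9 − 14.29 = 69.61 dB SPL.
ultrasonic cleaner: 76.6 − 20·log₁₀(34.6/2.5) = 76.6 − 22.82 = 53.78 dB SPL.
refrigeration condenser: 81.9 − 20·log₁₀(25.7/2.2) = 81.9 − 21.35 = 60.55 dB SPL.
CNC lathe: 88.4 − 20·log₁₀(11.8/2.7) = 88.4 − 12.81 = 75.59 dB SPL.
Σ 10^(L/10) = 4.674e+07 → L_total = 10·log₁₀(4.674e+07) = 76.70 dB SPL.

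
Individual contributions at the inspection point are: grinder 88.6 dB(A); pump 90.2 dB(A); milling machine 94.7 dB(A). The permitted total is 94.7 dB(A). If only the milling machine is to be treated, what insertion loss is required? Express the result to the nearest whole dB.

4 dB

The untreated sources together contribute 10^(88.6/10) + 10^(90.2/10) = 1.772e+09, i.e. 92.48 dB(A).
To meet 94.7 dB(A) overall, the treated milling machine may contribute at most 10^(94.7/10) − 1.772e+09 = 1.180e+09, i.e. 90.72 dB(A).
So the milling machine must be reduced from 94.7 to 90.72 dB(A): IL = 3.98 dB.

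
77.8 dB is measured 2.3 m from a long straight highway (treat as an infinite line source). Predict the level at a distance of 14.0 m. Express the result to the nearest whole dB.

Line-source attenuation: ΔL = 10·log₁₀(r₂/r₁) = 10·log₁₀(14.0/2.3) = 7.844 dB.
L₂ = 77.8 − 10·log₁₀(14.0/2.3) = 77.8 − 7.844 = 69.96 dB.

70 dB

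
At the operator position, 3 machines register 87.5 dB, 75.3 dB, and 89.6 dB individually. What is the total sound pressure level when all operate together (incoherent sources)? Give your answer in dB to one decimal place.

Incoherent sources combine by intensity addition: L_total = 10·log₁₀(Σ 10^(L_i/10)).
Σ 10^(L/10) = 10^(87.5/10) + 10^(75.3/10) + 10^(89.6/10) = 1.508e+09.
L_total = 10·log₁₀(1.508e+09) = 91.78 dB.

91.8 dB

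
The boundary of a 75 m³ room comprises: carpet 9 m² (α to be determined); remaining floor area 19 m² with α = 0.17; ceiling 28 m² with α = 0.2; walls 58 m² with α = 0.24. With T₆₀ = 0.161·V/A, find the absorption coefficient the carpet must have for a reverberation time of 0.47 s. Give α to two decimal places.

0.33

A = 0.161·V/T₆₀ = 0.161·75/0.47 = 25.69 m² sabins.
Absorption from the other surfaces = 19·0.17 + 28·0.2 + 58·0.24 = 22.75 m², so the carpet must supply 2.94 m² over 9 m².
α = 2.94/9 = 0.327.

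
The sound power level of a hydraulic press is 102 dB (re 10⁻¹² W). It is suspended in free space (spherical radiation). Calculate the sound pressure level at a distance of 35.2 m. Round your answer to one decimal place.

Free-field spherical radiation: L_p = L_w − 10·log₁₀(4π·r²), r = 35.2 m.
4π·r² = 1.557e+04 m², 10·log₁₀ of that is 41.923 dB.
L_p = 102 − 41.923 = 60.08 dB.

60.1 dB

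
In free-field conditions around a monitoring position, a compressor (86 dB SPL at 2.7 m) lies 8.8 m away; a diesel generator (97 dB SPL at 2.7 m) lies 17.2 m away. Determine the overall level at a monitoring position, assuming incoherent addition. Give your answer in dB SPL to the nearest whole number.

Propagate each source to the receiver with L = L_ref − 20·log₁₀(r/r_ref), then add intensities.
compressor: 86 − 20·log₁₀(8.8/2.7) = 86 − 10.26 = 75.74 dB SPL.
diesel generator: 97 − 20·log₁₀(17.2/2.7) = 97 − 16.08 = 80.92 dB SPL.
Σ 10^(L/10) = 1.610e+08 → L_total = 10·log₁₀(1.610e+08) = 82.07 dB SPL.

82 dB SPL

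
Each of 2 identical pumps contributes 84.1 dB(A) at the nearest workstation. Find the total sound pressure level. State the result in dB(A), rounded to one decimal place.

87.1 dB(A)

N identical incoherent sources raise the level by 10·log₁₀ N.
L_total = 84.1 + 10·log₁₀(2) = 84.1 + 3.010 = 87.11 dB(A).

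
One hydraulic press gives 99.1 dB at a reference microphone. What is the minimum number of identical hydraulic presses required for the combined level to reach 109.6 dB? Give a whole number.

12

Need L₁ + 10·log₁₀ N ≥ 109.6, i.e. log₁₀ N ≥ 1.05.
N ≥ 10^(10.5/10) = 11.220, so N = 12.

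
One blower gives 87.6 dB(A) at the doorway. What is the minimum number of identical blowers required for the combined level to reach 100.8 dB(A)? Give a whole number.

N identical sources give L₁ + 10·log₁₀ N, so require 10·log₁₀ N ≥ 100.8 − 87.6 = 13.2 dB.
N ≥ 10^(13.2/10) = 20.893, so N = 21.

21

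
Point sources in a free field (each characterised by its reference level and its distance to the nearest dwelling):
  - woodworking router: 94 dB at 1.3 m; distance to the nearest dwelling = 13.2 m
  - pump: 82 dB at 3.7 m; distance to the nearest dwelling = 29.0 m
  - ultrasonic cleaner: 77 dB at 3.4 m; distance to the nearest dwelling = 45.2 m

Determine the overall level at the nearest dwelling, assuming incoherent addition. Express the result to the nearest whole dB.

Apply inverse-square spreading to bring every level to the receiver, then sum 10^(L/10).
woodworking router: 94 − 20·log₁₀(13.2/1.3) = 94 − 20.13 = 73.87 dB.
pump: 82 − 20·log₁₀(29.0/3.7) = 82 − 17.88 = 64.12 dB.
ultrasonic cleaner: 77 − 20·log₁₀(45.2/3.4) = 77 − 22.47 = 54.53 dB.
Σ 10^(L/10) = 2.723e+07 → L_total = 10·log₁₀(2.723e+07) = 74.35 dB.

74 dB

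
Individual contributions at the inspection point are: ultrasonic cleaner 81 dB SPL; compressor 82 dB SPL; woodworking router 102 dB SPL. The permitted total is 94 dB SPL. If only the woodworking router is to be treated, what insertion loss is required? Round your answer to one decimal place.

Fixed contribution from the other sources: Σ 10^(L/10) = 10^(81/10) + 10^(82/10) = 2.844e+08 (84.54 dB SPL).
To meet 94 dB SPL overall, the treated woodworking router may contribute at most 10^(94/10) − 2.844e+08 = 2.228e+09, i.e. 93.48 dB SPL.
So the woodworking router must be reduced from 102 to 93.48 dB SPL: IL = 8.52 dB.

8.5 dB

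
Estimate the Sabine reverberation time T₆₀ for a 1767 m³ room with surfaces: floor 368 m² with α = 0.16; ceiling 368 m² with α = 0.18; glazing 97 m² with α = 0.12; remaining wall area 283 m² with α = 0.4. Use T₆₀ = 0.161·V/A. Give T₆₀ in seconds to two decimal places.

1.14 s

Total absorption A = 368·0.16 + 368·0.18 + 97·0.12 + 283·0.4 = 249.96 m² sabins.
T₆₀ = 0.161 × 1767 / 249.96 = 1.138 s.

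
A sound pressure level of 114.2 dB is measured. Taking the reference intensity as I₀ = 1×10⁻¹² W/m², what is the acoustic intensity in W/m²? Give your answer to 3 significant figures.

I = I₀·10^(L/10) = 10⁻¹² × 10^(114.2/10) = 10^(-0.580).

0.263 W/m²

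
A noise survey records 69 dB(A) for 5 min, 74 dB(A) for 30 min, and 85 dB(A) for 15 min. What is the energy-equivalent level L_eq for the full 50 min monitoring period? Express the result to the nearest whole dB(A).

80 dB(A)

L_eq = 10·log₁₀[(1/T)·Σ tᵢ·10^(Lᵢ/10)] with T = 50 min.
Σ tᵢ·10^(Lᵢ/10) = 5·10^(69/10) + 30·10^(74/10) + 15·10^(85/10) = 5.537e+09.
L_eq = 10·log₁₀(5.537e+09/50) = 80.44 dB(A).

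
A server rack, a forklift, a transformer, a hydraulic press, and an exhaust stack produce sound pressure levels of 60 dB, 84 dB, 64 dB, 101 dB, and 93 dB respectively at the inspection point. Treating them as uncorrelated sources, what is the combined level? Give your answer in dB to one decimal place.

101.7 dB

Incoherent sources combine by intensity addition: L_total = 10·log₁₀(Σ 10^(L_i/10)).
Σ 10^(L/10) = 10^(60/10) + 10^(84/10) + 10^(64/10) + 10^(101/10) + 10^(93/10) = 1.484e+10.
L_total = 10·log₁₀(1.484e+10) = 101.71 dB.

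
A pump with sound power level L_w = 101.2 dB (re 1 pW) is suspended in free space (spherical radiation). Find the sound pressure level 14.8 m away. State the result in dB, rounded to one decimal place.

The power spreads over a sphere of area 4π·r², so L_p = L_w − 10·log₁₀(4π·r²).
4π·r² = 2753 m², 10·log₁₀ of that is 34.397 dB.
L_p = 101.2 − 34.397 = 66.80 dB.

66.8 dB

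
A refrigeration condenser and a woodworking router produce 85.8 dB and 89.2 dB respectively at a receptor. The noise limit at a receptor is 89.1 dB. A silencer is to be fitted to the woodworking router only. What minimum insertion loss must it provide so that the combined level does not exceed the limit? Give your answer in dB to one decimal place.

2.8 dB

The untreated sources together contribute 10^(85.8/10) = 3.802e+08, i.e. 85.80 dB.
The limit corresponds to 10^(89.1/10) = 8.128e+08; subtracting the fixed part leaves 4.326e+08 for the woodworking router, i.e. 86.36 dB.
So the woodworking router must be reduced from 89.2 to 86.36 dB: IL = 2.84 dB.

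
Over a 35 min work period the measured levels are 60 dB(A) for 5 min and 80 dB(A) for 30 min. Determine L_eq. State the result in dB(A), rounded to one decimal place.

Weight each interval's intensity by its duration and average over T = 35 min:
Σ tᵢ·10^(Lᵢ/10) = 5·10^(60/10) + 30·10^(80/10) = 3.005e+09.
L_eq = 10·log₁₀(3.005e+09/35) = 79.34 dB(A).

79.3 dB(A)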